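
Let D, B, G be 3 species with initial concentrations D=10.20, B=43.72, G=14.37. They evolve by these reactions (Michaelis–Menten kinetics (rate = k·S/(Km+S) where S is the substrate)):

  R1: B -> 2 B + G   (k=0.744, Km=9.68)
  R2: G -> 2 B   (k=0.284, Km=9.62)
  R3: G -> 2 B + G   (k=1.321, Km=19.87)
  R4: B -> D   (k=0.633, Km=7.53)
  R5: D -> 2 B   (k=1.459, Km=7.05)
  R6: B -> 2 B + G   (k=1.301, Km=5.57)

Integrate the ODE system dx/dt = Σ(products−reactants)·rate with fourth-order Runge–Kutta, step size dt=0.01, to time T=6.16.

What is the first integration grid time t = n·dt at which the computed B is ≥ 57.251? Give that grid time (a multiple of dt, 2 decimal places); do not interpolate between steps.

Threshold first reached at t = 3.01

RK4 with dt=0.01: 616 steps to T=6.16. Trajectory (selected grid times):
t=0.00: D=10.20 B=43.72 G=14.37
t=0.68: D=9.98 B=46.73 G=15.46
t=1.37: D=9.78 B=49.82 G=16.57
t=2.05: D=9.58 B=52.89 G=17.67
t=2.74: D=9.38 B=56.04 G=18.79
t=3.00: D=9.31 B=57.23 G=19.21
t=3.01: D=9.31 B=57.28 G=19.23
t=3.42: D=9.20 B=59.17 G=19.90
t=4.11: D=9.02 B=62.38 G=21.03
t=4.79: D=8.85 B=65.56 G=22.15
t=5.48: D=8.69 B=68.80 G=23.29
t=6.16: D=8.53 B=72.03 G=24.42
B(3.00)=57.235 < 57.251 but B(3.01)=57.281 ≥ 57.251, so the first grid time is t=3.01.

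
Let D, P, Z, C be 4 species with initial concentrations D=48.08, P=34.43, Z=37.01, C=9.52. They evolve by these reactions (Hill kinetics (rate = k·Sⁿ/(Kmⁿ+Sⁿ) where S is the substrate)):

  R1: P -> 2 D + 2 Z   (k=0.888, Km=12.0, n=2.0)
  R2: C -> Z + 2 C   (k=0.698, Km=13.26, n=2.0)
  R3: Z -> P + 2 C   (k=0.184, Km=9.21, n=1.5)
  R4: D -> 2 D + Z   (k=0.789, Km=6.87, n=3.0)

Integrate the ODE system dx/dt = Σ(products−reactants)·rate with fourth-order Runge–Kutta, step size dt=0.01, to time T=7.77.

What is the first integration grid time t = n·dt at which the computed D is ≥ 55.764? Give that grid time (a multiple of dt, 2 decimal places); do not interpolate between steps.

RK4 with dt=0.01: 777 steps to T=7.77. Trajectory (selected grid times):
t=0.00: D=48.08 P=34.43 Z=37.01 C=9.52
t=0.86: D=50.12 P=33.89 Z=39.12 C=10.01
t=1.73: D=52.17 P=33.35 Z=41.25 C=10.53
t=2.59: D=54.20 P=32.82 Z=43.38 C=11.06
t=3.25: D=55.75 P=32.41 Z=45.01 C=11.47
t=3.26: D=55.77 P=32.41 Z=45.04 C=11.48
t=3.45: D=56.22 P=32.29 Z=45.51 C=11.60
t=4.32: D=58.26 P=31.76 Z=47.67 C=12.16
t=5.18: D=60.27 P=31.24 Z=49.82 C=12.74
t=6.04: D=62.28 P=30.72 Z=51.97 C=13.33
t=6.91: D=64.30 P=30.20 Z=54.16 C=13.94
t=7.77: D=66.29 P=29.69 Z=56.32 C=14.55
D(3.25)=55.751 < 55.764 but D(3.26)=55.774 ≥ 55.764, so the first grid time is t=3.26.

Threshold first reached at t = 3.26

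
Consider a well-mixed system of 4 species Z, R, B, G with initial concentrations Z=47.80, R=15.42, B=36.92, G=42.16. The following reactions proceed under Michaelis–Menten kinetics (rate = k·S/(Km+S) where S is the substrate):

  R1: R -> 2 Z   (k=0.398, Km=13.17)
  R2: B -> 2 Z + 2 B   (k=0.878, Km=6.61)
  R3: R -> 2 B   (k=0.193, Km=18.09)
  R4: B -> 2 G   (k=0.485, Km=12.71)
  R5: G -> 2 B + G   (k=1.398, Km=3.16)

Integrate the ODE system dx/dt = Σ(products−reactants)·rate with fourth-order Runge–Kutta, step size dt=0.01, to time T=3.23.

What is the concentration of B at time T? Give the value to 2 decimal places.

B at T = 47.15

RK4 with dt=0.01: 323 steps to T=3.23. Trajectory (selected grid times):
t=0.00: Z=47.80 R=15.42 B=36.92 G=42.16
t=0.36: Z=48.49 R=15.31 B=38.06 G=42.42
t=0.72: Z=49.19 R=15.20 B=39.20 G=42.68
t=1.08: Z=49.88 R=15.09 B=40.34 G=42.95
t=1.44: Z=50.58 R=14.99 B=41.48 G=43.21
t=1.79: Z=51.26 R=14.88 B=42.59 G=43.48
t=2.15: Z=51.96 R=14.77 B=43.73 G=43.74
t=2.51: Z=52.66 R=14.67 B=44.87 G=44.02
t=2.87: Z=53.36 R=14.56 B=46.01 G=44.29
t=3.23: Z=54.06 R=14.46 B=47.15 G=44.56
Read off B at T=3.23: 47.15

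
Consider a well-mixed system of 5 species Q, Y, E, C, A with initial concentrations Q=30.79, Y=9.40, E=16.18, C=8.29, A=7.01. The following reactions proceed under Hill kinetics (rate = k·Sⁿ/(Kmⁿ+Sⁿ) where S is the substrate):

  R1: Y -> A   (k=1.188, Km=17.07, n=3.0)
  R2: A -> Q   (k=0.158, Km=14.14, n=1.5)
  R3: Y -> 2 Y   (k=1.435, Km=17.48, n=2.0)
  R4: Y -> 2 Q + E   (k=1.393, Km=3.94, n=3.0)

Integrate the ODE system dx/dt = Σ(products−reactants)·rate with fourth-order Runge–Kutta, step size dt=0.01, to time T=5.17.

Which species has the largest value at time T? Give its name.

RK4 with dt=0.01: 517 steps to T=5.17. Trajectory (selected grid times):
t=0.00: Q=30.79 Y=9.40 E=16.18 C=8.29 A=7.01
t=0.57: Q=32.28 Y=8.75 E=16.91 C=8.29 A=7.08
t=1.15: Q=33.77 Y=8.10 E=17.65 C=8.29 A=7.13
t=1.72: Q=35.20 Y=7.48 E=18.35 C=8.29 A=7.16
t=2.30: Q=36.61 Y=6.86 E=19.04 C=8.29 A=7.18
t=2.87: Q=37.94 Y=6.27 E=19.69 C=8.29 A=7.20
t=3.45: Q=39.22 Y=5.70 E=20.32 C=8.29 A=7.20
t=4.02: Q=40.39 Y=5.17 E=20.90 C=8.29 A=7.20
t=4.60: Q=41.48 Y=4.69 E=21.43 C=8.29 A=7.19
t=5.17: Q=42.45 Y=4.25 E=21.90 C=8.29 A=7.18
At T=5.17: Q=42.45 Y=4.25 E=21.90 C=8.29 A=7.18; the largest is Q.

Dominant species at T: Q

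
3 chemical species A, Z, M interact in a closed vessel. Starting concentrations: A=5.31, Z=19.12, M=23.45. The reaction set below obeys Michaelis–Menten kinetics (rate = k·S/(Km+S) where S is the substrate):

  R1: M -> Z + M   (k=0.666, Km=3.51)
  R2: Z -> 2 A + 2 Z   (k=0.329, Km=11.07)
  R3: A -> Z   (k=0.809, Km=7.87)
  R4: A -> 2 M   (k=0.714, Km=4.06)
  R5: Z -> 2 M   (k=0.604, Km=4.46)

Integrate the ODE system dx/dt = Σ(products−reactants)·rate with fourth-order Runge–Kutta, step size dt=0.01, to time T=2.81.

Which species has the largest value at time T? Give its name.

Dominant species at T: M

RK4 with dt=0.01: 281 steps to T=2.81. Trajectory (selected grid times):
t=0.00: A=5.31 Z=19.12 M=23.45
t=0.31: A=5.21 Z=19.31 M=24.00
t=0.62: A=5.12 Z=19.51 M=24.56
t=0.94: A=5.03 Z=19.70 M=25.12
t=1.25: A=4.94 Z=19.89 M=25.67
t=1.56: A=4.85 Z=20.09 M=26.22
t=1.87: A=4.77 Z=20.28 M=26.77
t=2.19: A=4.69 Z=20.47 M=27.33
t=2.50: A=4.61 Z=20.66 M=27.88
t=2.81: A=4.53 Z=20.85 M=28.42
At T=2.81: A=4.53 Z=20.85 M=28.42; the largest is M.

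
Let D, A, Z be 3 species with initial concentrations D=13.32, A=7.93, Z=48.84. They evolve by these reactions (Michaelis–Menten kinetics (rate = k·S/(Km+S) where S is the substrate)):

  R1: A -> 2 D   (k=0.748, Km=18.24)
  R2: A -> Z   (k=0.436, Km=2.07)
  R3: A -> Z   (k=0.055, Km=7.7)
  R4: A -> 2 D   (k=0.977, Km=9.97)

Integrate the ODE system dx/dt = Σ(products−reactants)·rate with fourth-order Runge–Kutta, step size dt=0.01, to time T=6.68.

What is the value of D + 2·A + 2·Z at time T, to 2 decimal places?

Check how each reaction changes W = D + 2·A + 2·Z (weight of products minus weight of reactants):
R1: A -> 2 D: (1·2) − (2·1) = 2 − 2 = 0
R2: A -> Z: (2·1) − (2·1) = 2 − 2 = 0
R3: A -> Z: (2·1) − (2·1) = 2 − 2 = 0
R4: A -> 2 D: (1·2) − (2·1) = 2 − 2 = 0
Every reaction leaves W unchanged, so W is conserved and no simulation is needed: W(T) = W(0) = 13.32 + 2·7.93 + 2·48.84 = 126.86

Value at T = 126.86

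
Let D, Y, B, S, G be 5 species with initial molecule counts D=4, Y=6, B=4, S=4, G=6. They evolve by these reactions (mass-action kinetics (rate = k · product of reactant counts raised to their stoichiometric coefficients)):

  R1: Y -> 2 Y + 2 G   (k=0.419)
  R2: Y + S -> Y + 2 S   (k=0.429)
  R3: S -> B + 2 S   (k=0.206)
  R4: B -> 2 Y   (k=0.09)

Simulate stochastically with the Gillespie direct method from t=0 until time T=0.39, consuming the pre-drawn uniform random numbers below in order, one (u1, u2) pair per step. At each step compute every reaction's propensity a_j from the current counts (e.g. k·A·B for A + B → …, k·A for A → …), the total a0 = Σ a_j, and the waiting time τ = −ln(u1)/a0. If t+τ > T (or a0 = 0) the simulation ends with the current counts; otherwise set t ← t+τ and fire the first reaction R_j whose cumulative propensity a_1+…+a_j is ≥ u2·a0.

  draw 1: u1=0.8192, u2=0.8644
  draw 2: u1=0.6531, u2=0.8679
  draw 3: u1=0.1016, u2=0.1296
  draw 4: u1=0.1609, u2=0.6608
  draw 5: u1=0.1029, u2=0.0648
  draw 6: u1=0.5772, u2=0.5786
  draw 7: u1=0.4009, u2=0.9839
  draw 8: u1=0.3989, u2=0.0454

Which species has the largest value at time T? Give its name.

t=0.000: D=4 Y=6 B=4 S=4 G=6
Draw 1: a1=2.514, a2=10.296, a3=0.824, a4=0.360, a0=13.994; τ=−ln(0.8192)/13.994=0.014 → t=0.014; u2·a0=0.8644·13.994=12.096; a1=2.514 < 12.096 ≤ a1+a2=12.810 → R2 fires; D=4 Y=6 B=4 S=5 G=6
Draw 2: a1=2.514, a2=12.870, a3=1.030, a4=0.360, a0=16.774; τ=−ln(0.6531)/16.774=0.025 → t=0.040; u2·a0=0.8679·16.774=14.558; a1=2.514 < 14.558 ≤ a1+a2=15.384 → R2 fires; D=4 Y=6 B=4 S=6 G=6
Draw 3: a1=2.514, a2=15.444, a3=1.236, a4=0.360, a0=19.554; τ=−ln(0.1016)/19.554=0.117 → t=0.157; u2·a0=0.1296·19.554=2.534; a1=2.514 < 2.534 ≤ a1+a2=17.958 → R2 fires; D=4 Y=6 B=4 S=7 G=6
Draw 4: a1=2.514, a2=18.018, a3=1.442, a4=0.360, a0=22.334; τ=−ln(0.1609)/22.334=0.082 → t=0.238; u2·a0=0.6608·22.334=14.758; a1=2.514 < 14.758 ≤ a1+a2=20.532 → R2 fires; D=4 Y=6 B=4 S=8 G=6
Draw 5: a1=2.514, a2=20.592, a3=1.648, a4=0.360, a0=25.114; τ=−ln(0.1029)/25.114=0.091 → t=0.329; u2·a0=0.0648·25.114=1.627 ≤ a1=2.514 → R1 fires; D=4 Y=7 B=4 S=8 G=8
Draw 6: a1=2.933, a2=24.024, a3=1.648, a4=0.360, a0=28.965; τ=−ln(0.5772)/28.965=0.019 → t=0.348; u2·a0=0.5786·28.965=16.759; a1=2.933 < 16.759 ≤ a1+a2=26.957 → R2 fires; D=4 Y=7 B=4 S=9 G=8
Draw 7: a1=2.933, a2=27.027, a3=1.854, a4=0.360, a0=32.174; τ=−ln(0.4009)/32.174=0.028 → t=0.376; u2·a0=0.9839·32.174=31.656; a1+a2=29.960 < 31.656 ≤ a1+…+a3=31.814 → R3 fires; D=4 Y=7 B=5 S=10 G=8
Draw 8: a1=2.933, a2=30.030, a3=2.060, a4=0.450, a0=35.473; τ=−ln(0.3989)/35.473=0.026 → t=0.402 > T=0.39: stop.
At T=0.39: D=4 Y=7 B=5 S=10 G=8; the largest is S.

Dominant species at T: S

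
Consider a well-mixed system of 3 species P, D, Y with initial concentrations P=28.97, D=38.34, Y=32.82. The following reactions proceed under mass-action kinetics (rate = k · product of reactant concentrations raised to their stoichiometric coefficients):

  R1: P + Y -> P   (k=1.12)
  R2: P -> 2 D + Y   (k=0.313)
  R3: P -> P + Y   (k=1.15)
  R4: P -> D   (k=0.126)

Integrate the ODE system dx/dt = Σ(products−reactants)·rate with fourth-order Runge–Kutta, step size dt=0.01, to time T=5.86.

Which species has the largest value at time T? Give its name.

RK4 with dt=0.01: 586 steps to T=5.86. Trajectory (selected grid times):
t=0.00: P=28.97 D=38.34 Y=32.82
t=0.65: P=21.78 D=50.66 Y=1.31
t=1.30: P=16.37 D=59.92 Y=1.31
t=1.95: P=12.31 D=66.88 Y=1.31
t=2.60: P=9.25 D=72.12 Y=1.31
t=3.26: P=6.92 D=76.10 Y=1.31
t=3.91: P=5.21 D=79.05 Y=1.31
t=4.56: P=3.91 D=81.26 Y=1.31
t=5.21: P=2.94 D=82.93 Y=1.31
t=5.86: P=2.21 D=84.18 Y=1.31
At T=5.86: P=2.21 D=84.18 Y=1.31; the largest is D.

Dominant species at T: D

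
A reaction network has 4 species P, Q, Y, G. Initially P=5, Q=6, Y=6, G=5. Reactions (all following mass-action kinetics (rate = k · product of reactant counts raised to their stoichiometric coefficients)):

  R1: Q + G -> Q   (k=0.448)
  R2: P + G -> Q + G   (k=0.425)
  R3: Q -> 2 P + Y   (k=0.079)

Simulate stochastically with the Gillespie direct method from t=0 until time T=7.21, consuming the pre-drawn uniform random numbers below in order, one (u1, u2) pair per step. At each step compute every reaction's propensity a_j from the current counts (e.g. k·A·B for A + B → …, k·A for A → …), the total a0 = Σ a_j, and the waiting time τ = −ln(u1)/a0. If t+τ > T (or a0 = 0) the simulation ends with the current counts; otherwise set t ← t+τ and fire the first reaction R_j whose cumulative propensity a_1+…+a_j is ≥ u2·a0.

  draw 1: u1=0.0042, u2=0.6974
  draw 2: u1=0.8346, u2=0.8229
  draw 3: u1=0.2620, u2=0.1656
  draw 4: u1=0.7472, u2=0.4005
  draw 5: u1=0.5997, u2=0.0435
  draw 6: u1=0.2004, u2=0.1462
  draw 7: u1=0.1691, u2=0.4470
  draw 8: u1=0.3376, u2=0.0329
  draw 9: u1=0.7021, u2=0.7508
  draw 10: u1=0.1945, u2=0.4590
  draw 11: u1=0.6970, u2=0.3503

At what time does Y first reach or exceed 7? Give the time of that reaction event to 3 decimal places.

t=0.000: P=5 Q=6 Y=6 G=5
Draw 1: a1=13.440, a2=10.625, a3=0.474, a0=24.539; τ=−ln(0.0042)/24.539=0.223 → t=0.223; u2·a0=0.6974·24.539=17.113; a1=13.440 < 17.113 ≤ a1+a2=24.065 → R2 fires; P=4 Q=7 Y=6 G=5
Draw 2: a1=15.680, a2=8.500, a3=0.553, a0=24.733; τ=−ln(0.8346)/24.733=0.007 → t=0.230; u2·a0=0.8229·24.733=20.353; a1=15.680 < 20.353 ≤ a1+a2=24.180 → R2 fires; P=3 Q=8 Y=6 G=5
Draw 3: a1=17.920, a2=6.375, a3=0.632, a0=24.927; τ=−ln(0.2620)/24.927=0.054 → t=0.284; u2·a0=0.1656·24.927=4.128 ≤ a1=17.920 → R1 fires; P=3 Q=8 Y=6 G=4
Draw 4: a1=14.336, a2=5.100, a3=0.632, a0=20.068; τ=−ln(0.7472)/20.068=0.015 → t=0.299; u2·a0=0.4005·20.068=8.037 ≤ a1=14.336 → R1 fires; P=3 Q=8 Y=6 G=3
Draw 5: a1=10.752, a2=3.825, a3=0.632, a0=15.209; τ=−ln(0.5997)/15.209=0.034 → t=0.332; u2·a0=0.0435·15.209=0.662 ≤ a1=10.752 → R1 fires; P=3 Q=8 Y=6 G=2
Draw 6: a1=7.168, a2=2.550, a3=0.632, a0=10.350; τ=−ln(0.2004)/10.350=0.155 → t=0.488; u2·a0=0.1462·10.350=1.513 ≤ a1=7.168 → R1 fires; P=3 Q=8 Y=6 G=1
Draw 7: a1=3.584, a2=1.275, a3=0.632, a0=5.491; τ=−ln(0.1691)/5.491=0.324 → t=0.811; u2·a0=0.4470·5.491=2.454 ≤ a1=3.584 → R1 fires; P=3 Q=8 Y=6 G=0
Draw 8: a1=0.000, a2=0.000, a3=0.632, a0=0.632; τ=−ln(0.3376)/0.632=1.718 → t=2.529; u2·a0=0.0329·0.632=0.021; a1+a2=0.000 < 0.021 ≤ a1+…+a3=0.632 → R3 fires; P=5 Q=7 Y=7 G=0
Draw 9: a1=0.000, a2=0.000, a3=0.553, a0=0.553; τ=−ln(0.7021)/0.553=0.640 → t=3.169; u2·a0=0.7508·0.553=0.415; a1+a2=0.000 < 0.415 ≤ a1+…+a3=0.553 → R3 fires; P=7 Q=6 Y=8 G=0
Draw 10: a1=0.000, a2=0.000, a3=0.474, a0=0.474; τ=−ln(0.1945)/0.474=3.454 → t=6.623; u2·a0=0.4590·0.474=0.218; a1+a2=0.000 < 0.218 ≤ a1+…+a3=0.474 → R3 fires; P=9 Q=5 Y=9 G=0
Draw 11: a1=0.000, a2=0.000, a3=0.395, a0=0.395; τ=−ln(0.6970)/0.395=0.914 → t=7.537 > T=7.21: stop.
Y first becomes ≥ 7 when it reaches 7 at the event at t=2.529.

Threshold first reached at t = 2.529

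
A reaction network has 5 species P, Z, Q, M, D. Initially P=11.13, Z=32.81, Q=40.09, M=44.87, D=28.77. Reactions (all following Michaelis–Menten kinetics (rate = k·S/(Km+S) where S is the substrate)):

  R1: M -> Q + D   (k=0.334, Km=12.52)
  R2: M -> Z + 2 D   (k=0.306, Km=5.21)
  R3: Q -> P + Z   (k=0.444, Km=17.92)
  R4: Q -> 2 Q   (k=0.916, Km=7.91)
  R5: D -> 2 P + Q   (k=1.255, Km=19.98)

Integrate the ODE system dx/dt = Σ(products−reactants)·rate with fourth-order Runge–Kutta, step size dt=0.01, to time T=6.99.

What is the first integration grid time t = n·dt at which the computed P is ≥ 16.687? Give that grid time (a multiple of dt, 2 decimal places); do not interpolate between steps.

RK4 with dt=0.01: 699 steps to T=6.99. Trajectory (selected grid times):
t=0.00: P=11.13 Z=32.81 Q=40.09 M=44.87 D=28.77
t=0.78: P=12.53 Z=33.26 Q=41.23 M=44.45 D=28.82
t=1.55: P=13.91 Z=33.71 Q=42.35 M=44.04 D=28.87
t=2.33: P=15.31 Z=34.17 Q=43.49 M=43.63 D=28.92
t=3.09: P=16.68 Z=34.62 Q=44.61 M=43.22 D=28.97
t=3.10: P=16.70 Z=34.63 Q=44.62 M=43.22 D=28.97
t=3.11: P=16.71 Z=34.63 Q=44.64 M=43.21 D=28.97
t=3.88: P=18.10 Z=35.09 Q=45.76 M=42.80 D=29.02
t=4.66: P=19.51 Z=35.55 Q=46.90 M=42.39 D=29.07
t=5.44: P=20.92 Z=36.01 Q=48.05 M=41.97 D=29.11
t=6.21: P=22.32 Z=36.47 Q=49.17 M=41.57 D=29.16
t=6.99: P=23.74 Z=36.94 Q=50.32 M=41.15 D=29.20
P(3.09)=16.678 < 16.687 but P(3.10)=16.696 ≥ 16.687, so the first grid time is t=3.10.

Threshold first reached at t = 3.10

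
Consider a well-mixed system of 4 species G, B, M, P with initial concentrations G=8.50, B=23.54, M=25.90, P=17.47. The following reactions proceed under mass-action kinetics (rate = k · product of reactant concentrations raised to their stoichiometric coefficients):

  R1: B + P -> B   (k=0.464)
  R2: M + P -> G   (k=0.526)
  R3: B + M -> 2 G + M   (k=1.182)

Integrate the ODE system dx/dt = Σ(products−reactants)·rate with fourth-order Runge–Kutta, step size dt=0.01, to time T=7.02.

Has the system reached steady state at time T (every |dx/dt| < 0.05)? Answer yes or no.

RK4 with dt=0.01: 702 steps to T=7.02. Trajectory (selected grid times):
t=0.00: G=8.50 B=23.54 M=25.90 P=17.47
t=0.78: G=68.72 B=0.00 M=12.76 P=0.03
t=1.56: G=68.76 B=0.00 M=12.72 P=0.00
t=2.34: G=68.76 B=0.00 M=12.72 P=0.00
t=3.12: G=68.76 B=0.00 M=12.72 P=0.00
t=3.90: G=68.76 B=0.00 M=12.72 P=0.00
t=4.68: G=68.76 B=0.00 M=12.72 P=0.00
t=5.46: G=68.76 B=0.00 M=12.72 P=0.00
t=6.24: G=68.76 B=0.00 M=12.72 P=0.00
t=7.02: G=68.76 B=0.00 M=12.72 P=0.00
Rates at T: R1=0.0000, R2=0.0000, R3=0.0000
dx/dt at T (Σ net stoichiometry × rate): G=+0.0000, B=-0.0000, M=-0.0000, P=-0.0000
Largest |dx/dt| is |+0.0000| (G) < 0.05 → steady.

Steady state at T: yes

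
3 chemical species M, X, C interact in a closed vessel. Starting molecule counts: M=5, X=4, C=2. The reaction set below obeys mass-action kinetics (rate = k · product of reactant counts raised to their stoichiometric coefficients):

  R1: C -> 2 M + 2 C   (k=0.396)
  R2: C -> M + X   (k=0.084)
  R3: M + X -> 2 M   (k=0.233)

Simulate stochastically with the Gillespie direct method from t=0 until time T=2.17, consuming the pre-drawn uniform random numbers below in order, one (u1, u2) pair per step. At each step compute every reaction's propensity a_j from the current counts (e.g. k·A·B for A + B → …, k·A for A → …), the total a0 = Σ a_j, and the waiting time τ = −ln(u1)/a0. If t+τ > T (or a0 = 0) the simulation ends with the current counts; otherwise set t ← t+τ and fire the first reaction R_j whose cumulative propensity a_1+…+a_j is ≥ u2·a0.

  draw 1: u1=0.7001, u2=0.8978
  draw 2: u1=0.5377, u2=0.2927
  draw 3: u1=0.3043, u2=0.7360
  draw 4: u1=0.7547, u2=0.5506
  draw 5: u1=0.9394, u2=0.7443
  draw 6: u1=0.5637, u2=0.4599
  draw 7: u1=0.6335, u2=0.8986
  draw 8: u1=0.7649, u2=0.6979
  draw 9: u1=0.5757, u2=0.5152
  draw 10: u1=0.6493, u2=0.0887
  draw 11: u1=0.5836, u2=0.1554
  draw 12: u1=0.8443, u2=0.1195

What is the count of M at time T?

M at T = 21

t=0.000: M=5 X=4 C=2
Draw 1: a1=0.792, a2=0.168, a3=4.660, a0=5.620; τ=−ln(0.7001)/5.620=0.063 → t=0.063; u2·a0=0.8978·5.620=5.046; a1+a2=0.960 < 5.046 ≤ a1+…+a3=5.620 → R3 fires; M=6 X=3 C=2
Draw 2: a1=0.792, a2=0.168, a3=4.194, a0=5.154; τ=−ln(0.5377)/5.154=0.120 → t=0.184; u2·a0=0.2927·5.154=1.509; a1+a2=0.960 < 1.509 ≤ a1+…+a3=5.154 → R3 fires; M=7 X=2 C=2
Draw 3: a1=0.792, a2=0.168, a3=3.262, a0=4.222; τ=−ln(0.3043)/4.222=0.282 → t=0.466; u2·a0=0.7360·4.222=3.107; a1+a2=0.960 < 3.107 ≤ a1+…+a3=4.222 → R3 fires; M=8 X=1 C=2
Draw 4: a1=0.792, a2=0.168, a3=1.864, a0=2.824; τ=−ln(0.7547)/2.824=0.100 → t=0.565; u2·a0=0.5506·2.824=1.555; a1+a2=0.960 < 1.555 ≤ a1+…+a3=2.824 → R3 fires; M=9 X=0 C=2
Draw 5: a1=0.792, a2=0.168, a3=0.000, a0=0.960; τ=−ln(0.9394)/0.960=0.065 → t=0.630; u2·a0=0.7443·0.960=0.715 ≤ a1=0.792 → R1 fires; M=11 X=0 C=3
Draw 6: a1=1.188, a2=0.252, a3=0.000, a0=1.440; τ=−ln(0.5637)/1.440=0.398 → t=1.028; u2·a0=0.4599·1.440=0.662 ≤ a1=1.188 → R1 fires; M=13 X=0 C=4
Draw 7: a1=1.584, a2=0.336, a3=0.000, a0=1.920; τ=−ln(0.6335)/1.920=0.238 → t=1.266; u2·a0=0.8986·1.920=1.725; a1=1.584 < 1.725 ≤ a1+a2=1.920 → R2 fires; M=14 X=1 C=3
Draw 8: a1=1.188, a2=0.252, a3=3.262, a0=4.702; τ=−ln(0.7649)/4.702=0.057 → t=1.323; u2·a0=0.6979·4.702=3.282; a1+a2=1.440 < 3.282 ≤ a1+…+a3=4.702 → R3 fires; M=15 X=0 C=3
Draw 9: a1=1.188, a2=0.252, a3=0.000, a0=1.440; τ=−ln(0.5757)/1.440=0.383 → t=1.707; u2·a0=0.5152·1.440=0.742 ≤ a1=1.188 → R1 fires; M=17 X=0 C=4
Draw 10: a1=1.584, a2=0.336, a3=0.000, a0=1.920; τ=−ln(0.6493)/1.920=0.225 → t=1.932; u2·a0=0.0887·1.920=0.170 ≤ a1=1.584 → R1 fires; M=19 X=0 C=5
Draw 11: a1=1.980, a2=0.420, a3=0.000, a0=2.400; τ=−ln(0.5836)/2.400=0.224 → t=2.156; u2·a0=0.1554·2.400=0.373 ≤ a1=1.980 → R1 fires; M=21 X=0 C=6
Draw 12: a1=2.376, a2=0.504, a3=0.000, a0=2.880; τ=−ln(0.8443)/2.880=0.059 → t=2.215 > T=2.17: stop.
Read off M at T=2.17: 21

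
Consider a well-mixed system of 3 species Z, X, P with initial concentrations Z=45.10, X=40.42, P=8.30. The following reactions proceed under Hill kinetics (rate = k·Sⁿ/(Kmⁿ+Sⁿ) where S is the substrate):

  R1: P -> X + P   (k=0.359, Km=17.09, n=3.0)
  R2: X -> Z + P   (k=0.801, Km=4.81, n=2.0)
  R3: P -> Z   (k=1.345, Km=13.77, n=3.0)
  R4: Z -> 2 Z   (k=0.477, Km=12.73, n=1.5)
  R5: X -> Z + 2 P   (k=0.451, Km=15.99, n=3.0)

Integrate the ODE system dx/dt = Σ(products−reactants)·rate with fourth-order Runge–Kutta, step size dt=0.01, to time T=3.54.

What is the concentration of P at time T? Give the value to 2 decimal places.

P at T = 12.59

RK4 with dt=0.01: 354 steps to T=3.54. Trajectory (selected grid times):
t=0.00: Z=45.10 X=40.42 P=8.30
t=0.39: Z=45.84 X=39.96 P=8.84
t=0.79: Z=46.61 X=39.50 P=9.37
t=1.18: Z=47.38 X=39.04 P=9.87
t=1.57: Z=48.16 X=38.60 P=10.36
t=1.97: Z=48.98 X=38.14 P=10.85
t=2.36: Z=49.80 X=37.70 P=11.30
t=2.75: Z=50.63 X=37.26 P=11.74
t=3.15: Z=51.49 X=36.82 P=12.18
t=3.54: Z=52.35 X=36.39 P=12.59
Read off P at T=3.54: 12.59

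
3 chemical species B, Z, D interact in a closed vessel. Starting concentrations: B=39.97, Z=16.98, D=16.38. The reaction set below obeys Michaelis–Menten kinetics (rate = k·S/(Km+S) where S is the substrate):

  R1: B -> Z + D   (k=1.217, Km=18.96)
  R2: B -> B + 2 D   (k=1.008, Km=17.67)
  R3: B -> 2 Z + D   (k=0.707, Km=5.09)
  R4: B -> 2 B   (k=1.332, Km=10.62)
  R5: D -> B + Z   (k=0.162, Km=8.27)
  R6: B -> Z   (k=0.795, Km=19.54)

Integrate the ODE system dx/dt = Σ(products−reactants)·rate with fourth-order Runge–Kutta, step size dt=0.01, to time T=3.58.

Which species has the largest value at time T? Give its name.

Dominant species at T: B

RK4 with dt=0.01: 358 steps to T=3.58. Trajectory (selected grid times):
t=0.00: B=39.97 Z=16.98 D=16.38
t=0.40: B=39.64 Z=18.07 D=17.48
t=0.80: B=39.31 Z=19.16 D=18.57
t=1.19: B=38.99 Z=20.21 D=19.63
t=1.59: B=38.67 Z=21.30 D=20.71
t=1.99: B=38.35 Z=22.38 D=21.80
t=2.39: B=38.03 Z=23.46 D=22.88
t=2.78: B=37.72 Z=24.52 D=23.92
t=3.18: B=37.40 Z=25.60 D=25.00
t=3.58: B=37.08 Z=26.67 D=26.07
At T=3.58: B=37.08 Z=26.67 D=26.07; the largest is B.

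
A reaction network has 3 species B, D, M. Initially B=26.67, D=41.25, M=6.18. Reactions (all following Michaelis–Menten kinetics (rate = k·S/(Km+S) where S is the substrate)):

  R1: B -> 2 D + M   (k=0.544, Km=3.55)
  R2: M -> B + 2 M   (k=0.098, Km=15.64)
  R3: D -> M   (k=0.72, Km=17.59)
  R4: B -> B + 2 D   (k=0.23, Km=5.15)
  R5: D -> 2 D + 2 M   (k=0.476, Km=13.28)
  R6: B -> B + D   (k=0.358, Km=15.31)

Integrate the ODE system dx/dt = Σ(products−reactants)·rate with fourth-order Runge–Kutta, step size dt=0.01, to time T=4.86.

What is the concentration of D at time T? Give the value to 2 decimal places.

RK4 with dt=0.01: 486 steps to T=4.86. Trajectory (selected grid times):
t=0.00: B=26.67 D=41.25 M=6.18
t=0.54: B=26.43 D=42.02 M=7.12
t=1.08: B=26.19 D=42.79 M=8.06
t=1.62: B=25.95 D=43.56 M=9.01
t=2.16: B=25.71 D=44.32 M=9.96
t=2.70: B=25.47 D=45.08 M=10.91
t=3.24: B=25.23 D=45.84 M=11.87
t=3.78: B=25.00 D=46.60 M=12.83
t=4.32: B=24.77 D=47.36 M=13.80
t=4.86: B=24.54 D=48.12 M=14.77
Read off D at T=4.86: 48.12

D at T = 48.12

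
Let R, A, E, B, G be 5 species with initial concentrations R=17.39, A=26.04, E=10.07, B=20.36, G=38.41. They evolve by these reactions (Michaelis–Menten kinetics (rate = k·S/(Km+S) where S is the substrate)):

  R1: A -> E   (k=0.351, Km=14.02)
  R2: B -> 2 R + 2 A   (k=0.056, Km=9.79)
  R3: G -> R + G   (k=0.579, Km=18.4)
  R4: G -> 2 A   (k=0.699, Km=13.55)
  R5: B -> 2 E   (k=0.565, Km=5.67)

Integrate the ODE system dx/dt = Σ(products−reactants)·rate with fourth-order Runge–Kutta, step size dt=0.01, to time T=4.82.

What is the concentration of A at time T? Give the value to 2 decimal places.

RK4 with dt=0.01: 482 steps to T=4.82. Trajectory (selected grid times):
t=0.00: R=17.39 A=26.04 E=10.07 B=20.36 G=38.41
t=0.54: R=17.64 A=26.51 E=10.67 B=20.10 G=38.13
t=1.07: R=17.89 A=26.98 E=11.26 B=19.85 G=37.86
t=1.61: R=18.14 A=27.45 E=11.86 B=19.59 G=37.58
t=2.14: R=18.38 A=27.91 E=12.45 B=19.34 G=37.31
t=2.68: R=18.63 A=28.38 E=13.04 B=19.08 G=37.03
t=3.21: R=18.88 A=28.83 E=13.63 B=18.83 G=36.76
t=3.75: R=19.13 A=29.30 E=14.22 B=18.58 G=36.49
t=4.28: R=19.37 A=29.75 E=14.81 B=18.33 G=36.22
t=4.82: R=19.61 A=30.21 E=15.40 B=18.08 G=35.94
Read off A at T=4.82: 30.21

A at T = 30.21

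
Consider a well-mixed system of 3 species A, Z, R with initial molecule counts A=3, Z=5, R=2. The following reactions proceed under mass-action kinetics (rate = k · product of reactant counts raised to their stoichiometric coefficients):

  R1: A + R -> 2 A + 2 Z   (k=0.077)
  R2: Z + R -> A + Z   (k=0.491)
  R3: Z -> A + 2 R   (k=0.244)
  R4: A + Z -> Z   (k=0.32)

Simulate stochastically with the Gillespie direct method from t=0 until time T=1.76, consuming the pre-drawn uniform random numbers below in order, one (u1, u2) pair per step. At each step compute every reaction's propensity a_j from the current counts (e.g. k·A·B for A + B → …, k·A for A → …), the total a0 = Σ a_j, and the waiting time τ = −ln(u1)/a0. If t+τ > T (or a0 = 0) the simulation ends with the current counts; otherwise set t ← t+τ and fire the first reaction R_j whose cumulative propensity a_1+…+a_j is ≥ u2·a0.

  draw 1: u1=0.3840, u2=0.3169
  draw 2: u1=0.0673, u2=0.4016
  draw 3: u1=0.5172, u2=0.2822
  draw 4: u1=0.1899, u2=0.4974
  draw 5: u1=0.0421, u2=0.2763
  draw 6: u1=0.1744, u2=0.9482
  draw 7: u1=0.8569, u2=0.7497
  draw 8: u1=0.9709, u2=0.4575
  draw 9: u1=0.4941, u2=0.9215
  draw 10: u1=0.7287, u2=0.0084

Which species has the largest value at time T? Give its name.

t=0.000: A=3 Z=5 R=2
Draw 1: a1=0.462, a2=4.910, a3=1.220, a4=4.800, a0=11.392; τ=−ln(0.3840)/11.392=0.084 → t=0.084; u2·a0=0.3169·11.392=3.610; a1=0.462 < 3.610 ≤ a1+a2=5.372 → R2 fires; A=4 Z=5 R=1
Draw 2: a1=0.308, a2=2.455, a3=1.220, a4=6.400, a0=10.383; τ=−ln(0.0673)/10.383=0.260 → t=0.344; u2·a0=0.4016·10.383=4.170; a1+…+a3=3.983 < 4.170 ≤ a1+…+a4=10.383 → R4 fires; A=3 Z=5 R=1
Draw 3: a1=0.231, a2=2.455, a3=1.220, a4=4.800, a0=8.706; τ=−ln(0.5172)/8.706=0.076 → t=0.420; u2·a0=0.2822·8.706=2.457; a1=0.231 < 2.457 ≤ a1+a2=2.686 → R2 fires; A=4 Z=5 R=0
Draw 4: a1=0.000, a2=0.000, a3=1.220, a4=6.400, a0=7.620; τ=−ln(0.1899)/7.620=0.218 → t=0.638; u2·a0=0.4974·7.620=3.790; a1+…+a3=1.220 < 3.790 ≤ a1+…+a4=7.620 → R4 fires; A=3 Z=5 R=0
Draw 5: a1=0.000, a2=0.000, a3=1.220, a4=4.800, a0=6.020; τ=−ln(0.0421)/6.020=0.526 → t=1.164; u2·a0=0.2763·6.020=1.663; a1+…+a3=1.220 < 1.663 ≤ a1+…+a4=6.020 → R4 fires; A=2 Z=5 R=0
Draw 6: a1=0.000, a2=0.000, a3=1.220, a4=3.200, a0=4.420; τ=−ln(0.1744)/4.420=0.395 → t=1.559; u2·a0=0.9482·4.420=4.191; a1+…+a3=1.220 < 4.191 ≤ a1+…+a4=4.420 → R4 fires; A=1 Z=5 R=0
Draw 7: a1=0.000, a2=0.000, a3=1.220, a4=1.600, a0=2.820; τ=−ln(0.8569)/2.820=0.055 → t=1.614; u2·a0=0.7497·2.820=2.114; a1+…+a3=1.220 < 2.114 ≤ a1+…+a4=2.820 → R4 fires; A=0 Z=5 R=0
Draw 8: a1=0.000, a2=0.000, a3=1.220, a4=0.000, a0=1.220; τ=−ln(0.9709)/1.220=0.024 → t=1.638; u2·a0=0.4575·1.220=0.558; a1+a2=0.000 < 0.558 ≤ a1+…+a3=1.220 → R3 fires; A=1 Z=4 R=2
Draw 9: a1=0.154, a2=3.928, a3=0.976, a4=1.280, a0=6.338; τ=−ln(0.4941)/6.338=0.111 → t=1.749; u2·a0=0.9215·6.338=5.840; a1+…+a3=5.058 < 5.840 ≤ a1+…+a4=6.338 → R4 fires; A=0 Z=4 R=2
Draw 10: a1=0.000, a2=3.928, a3=0.976, a4=0.000, a0=4.904; τ=−ln(0.7287)/4.904=0.065 → t=1.814 > T=1.76: stop.
At T=1.76: A=0 Z=4 R=2; the largest is Z.

Dominant species at T: Z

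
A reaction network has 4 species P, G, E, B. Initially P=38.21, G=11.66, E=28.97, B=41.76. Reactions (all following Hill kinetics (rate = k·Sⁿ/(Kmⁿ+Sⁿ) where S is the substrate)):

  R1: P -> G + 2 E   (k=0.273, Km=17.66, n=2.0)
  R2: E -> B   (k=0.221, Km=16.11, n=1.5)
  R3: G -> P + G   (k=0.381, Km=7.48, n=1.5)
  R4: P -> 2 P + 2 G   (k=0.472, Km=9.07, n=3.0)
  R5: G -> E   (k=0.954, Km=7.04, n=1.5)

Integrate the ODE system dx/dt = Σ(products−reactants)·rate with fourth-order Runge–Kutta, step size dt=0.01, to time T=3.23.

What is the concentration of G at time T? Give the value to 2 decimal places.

RK4 with dt=0.01: 323 steps to T=3.23. Trajectory (selected grid times):
t=0.00: P=38.21 G=11.66 E=28.97 B=41.76
t=0.36: P=38.39 G=11.84 E=29.31 B=41.82
t=0.72: P=38.57 G=12.02 E=29.65 B=41.87
t=1.08: P=38.74 G=12.20 E=30.00 B=41.93
t=1.44: P=38.92 G=12.38 E=30.34 B=41.99
t=1.79: P=39.10 G=12.55 E=30.68 B=42.04
t=2.15: P=39.28 G=12.72 E=31.03 B=42.10
t=2.51: P=39.46 G=12.90 E=31.38 B=42.16
t=2.87: P=39.64 G=13.07 E=31.73 B=42.22
t=3.23: P=39.82 G=13.24 E=32.08 B=42.28
Read off G at T=3.23: 13.24

G at T = 13.24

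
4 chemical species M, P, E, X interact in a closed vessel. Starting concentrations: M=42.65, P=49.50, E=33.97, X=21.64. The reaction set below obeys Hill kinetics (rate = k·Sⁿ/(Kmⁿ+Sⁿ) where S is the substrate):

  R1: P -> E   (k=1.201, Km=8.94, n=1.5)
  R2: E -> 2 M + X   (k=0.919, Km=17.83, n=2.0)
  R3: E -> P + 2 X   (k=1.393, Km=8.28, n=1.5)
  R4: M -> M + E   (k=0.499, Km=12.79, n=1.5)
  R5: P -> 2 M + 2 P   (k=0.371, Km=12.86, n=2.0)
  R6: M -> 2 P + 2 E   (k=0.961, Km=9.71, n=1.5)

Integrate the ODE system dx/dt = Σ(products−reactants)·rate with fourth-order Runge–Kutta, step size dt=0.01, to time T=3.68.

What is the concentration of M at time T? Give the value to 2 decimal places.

M at T = 47.47

RK4 with dt=0.01: 368 steps to T=3.68. Trajectory (selected grid times):
t=0.00: M=42.65 P=49.50 E=33.97 X=21.64
t=0.41: M=43.17 P=50.41 E=34.51 X=22.96
t=0.82: M=43.70 P=51.32 E=35.05 X=24.28
t=1.23: M=44.23 P=52.23 E=35.58 X=25.61
t=1.64: M=44.76 P=53.14 E=36.12 X=26.94
t=2.04: M=45.29 P=54.03 E=36.64 X=28.24
t=2.45: M=45.83 P=54.95 E=37.18 X=29.57
t=2.86: M=46.37 P=55.86 E=37.71 X=30.92
t=3.27: M=46.92 P=56.78 E=38.25 X=32.26
t=3.68: M=47.47 P=57.71 E=38.78 X=33.61
Read off M at T=3.68: 47.47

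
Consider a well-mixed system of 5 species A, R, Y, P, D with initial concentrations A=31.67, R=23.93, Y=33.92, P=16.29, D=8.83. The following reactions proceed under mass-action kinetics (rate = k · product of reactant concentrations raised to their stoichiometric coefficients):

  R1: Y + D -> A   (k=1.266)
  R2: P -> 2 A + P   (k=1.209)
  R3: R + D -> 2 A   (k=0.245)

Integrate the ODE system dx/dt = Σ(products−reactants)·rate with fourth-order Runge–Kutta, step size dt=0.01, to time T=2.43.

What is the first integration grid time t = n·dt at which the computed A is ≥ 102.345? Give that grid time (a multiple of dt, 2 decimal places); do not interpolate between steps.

RK4 with dt=0.01: 243 steps to T=2.43. Trajectory (selected grid times):
t=0.00: A=31.67 R=23.93 Y=33.92 P=16.29 D=8.83
t=0.27: A=52.29 R=22.77 Y=26.25 P=16.29 D=0.00
t=0.54: A=62.93 R=22.77 Y=26.25 P=16.29 D=0.00
t=0.81: A=73.56 R=22.77 Y=26.25 P=16.29 D=0.00
t=1.08: A=84.20 R=22.77 Y=26.25 P=16.29 D=0.00
t=1.35: A=94.83 R=22.77 Y=26.25 P=16.29 D=0.00
t=1.54: A=102.32 R=22.77 Y=26.25 P=16.29 D=0.00
t=1.55: A=102.71 R=22.77 Y=26.25 P=16.29 D=0.00
t=1.62: A=105.47 R=22.77 Y=26.25 P=16.29 D=0.00
t=1.89: A=116.10 R=22.77 Y=26.25 P=16.29 D=0.00
t=2.16: A=126.74 R=22.77 Y=26.25 P=16.29 D=0.00
t=2.43: A=137.37 R=22.77 Y=26.25 P=16.29 D=0.00
A(1.54)=102.318 < 102.345 but A(1.55)=102.712 ≥ 102.345, so the first grid time is t=1.55.

Threshold first reached at t = 1.55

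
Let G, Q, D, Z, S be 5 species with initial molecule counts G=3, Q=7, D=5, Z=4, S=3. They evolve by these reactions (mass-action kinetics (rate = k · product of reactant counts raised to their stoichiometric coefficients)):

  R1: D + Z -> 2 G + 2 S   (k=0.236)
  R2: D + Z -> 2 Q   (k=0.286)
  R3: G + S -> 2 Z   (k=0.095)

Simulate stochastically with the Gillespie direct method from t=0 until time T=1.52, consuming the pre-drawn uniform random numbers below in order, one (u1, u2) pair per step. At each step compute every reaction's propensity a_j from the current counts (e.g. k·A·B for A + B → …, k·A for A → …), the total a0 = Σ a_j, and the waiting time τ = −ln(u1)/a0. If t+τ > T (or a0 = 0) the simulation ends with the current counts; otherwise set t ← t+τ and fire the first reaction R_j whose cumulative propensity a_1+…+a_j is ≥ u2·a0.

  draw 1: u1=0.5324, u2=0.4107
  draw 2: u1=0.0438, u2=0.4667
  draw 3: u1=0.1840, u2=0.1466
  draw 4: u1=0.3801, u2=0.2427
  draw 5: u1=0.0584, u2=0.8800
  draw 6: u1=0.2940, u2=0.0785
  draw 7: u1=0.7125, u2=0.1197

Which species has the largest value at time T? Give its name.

Dominant species at T: Q

t=0.000: G=3 Q=7 D=5 Z=4 S=3
Draw 1: a1=4.720, a2=5.720, a3=0.855, a0=11.295; τ=−ln(0.5324)/11.295=0.056 → t=0.056; u2·a0=0.4107·11.295=4.639 ≤ a1=4.720 → R1 fires; G=5 Q=7 D=4 Z=3 S=5
Draw 2: a1=2.832, a2=3.432, a3=2.375, a0=8.639; τ=−ln(0.0438)/8.639=0.362 → t=0.418; u2·a0=0.4667·8.639=4.032; a1=2.832 < 4.032 ≤ a1+a2=6.264 → R2 fires; G=5 Q=9 D=3 Z=2 S=5
Draw 3: a1=1.416, a2=1.716, a3=2.375, a0=5.507; τ=−ln(0.1840)/5.507=0.307 → t=0.725; u2·a0=0.1466·5.507=0.807 ≤ a1=1.416 → R1 fires; G=7 Q=9 D=2 Z=1 S=7
Draw 4: a1=0.472, a2=0.572, a3=4.655, a0=5.699; τ=−ln(0.3801)/5.699=0.170 → t=0.895; u2·a0=0.2427·5.699=1.383; a1+a2=1.044 < 1.383 ≤ a1+…+a3=5.699 → R3 fires; G=6 Q=9 D=2 Z=3 S=6
Draw 5: a1=1.416, a2=1.716, a3=3.420, a0=6.552; τ=−ln(0.0584)/6.552=0.434 → t=1.329; u2·a0=0.8800·6.552=5.766; a1+a2=3.132 < 5.766 ≤ a1+…+a3=6.552 → R3 fires; G=5 Q=9 D=2 Z=5 S=5
Draw 6: a1=2.360, a2=2.860, a3=2.375, a0=7.595; τ=−ln(0.2940)/7.595=0.161 → t=1.490; u2·a0=0.0785·7.595=0.596 ≤ a1=2.360 → R1 fires; G=7 Q=9 D=1 Z=4 S=7
Draw 7: a1=0.944, a2=1.144, a3=4.655, a0=6.743; τ=−ln(0.7125)/6.743=0.050 → t=1.540 > T=1.52: stop.
At T=1.52: G=7 Q=9 D=1 Z=4 S=7; the largest is Q.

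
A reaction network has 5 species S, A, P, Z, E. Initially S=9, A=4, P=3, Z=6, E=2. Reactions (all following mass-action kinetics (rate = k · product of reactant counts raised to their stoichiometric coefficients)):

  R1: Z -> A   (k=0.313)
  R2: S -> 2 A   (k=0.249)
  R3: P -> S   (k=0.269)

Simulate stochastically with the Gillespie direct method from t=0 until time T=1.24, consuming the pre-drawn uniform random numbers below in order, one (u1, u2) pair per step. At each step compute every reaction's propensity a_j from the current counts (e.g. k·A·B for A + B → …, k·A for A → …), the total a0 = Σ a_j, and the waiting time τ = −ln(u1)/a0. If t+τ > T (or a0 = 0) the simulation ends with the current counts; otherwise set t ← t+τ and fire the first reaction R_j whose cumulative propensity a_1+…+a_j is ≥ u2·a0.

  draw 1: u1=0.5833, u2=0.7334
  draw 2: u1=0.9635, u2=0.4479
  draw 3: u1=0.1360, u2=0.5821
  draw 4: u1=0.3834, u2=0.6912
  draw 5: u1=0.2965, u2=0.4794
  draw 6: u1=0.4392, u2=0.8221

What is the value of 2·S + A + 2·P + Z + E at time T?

Check how each reaction changes W = 2·S + A + 2·P + Z + E (weight of products minus weight of reactants):
R1: Z -> A: (1·1) − (1·1) = 1 − 1 = 0
R2: S -> 2 A: (1·2) − (2·1) = 2 − 2 = 0
R3: P -> S: (2·1) − (2·1) = 2 − 2 = 0
Every reaction leaves W unchanged, so W is conserved and no simulation is needed: W(T) = W(0) = 2·9 + 4 + 2·3 + 6 + 2 = 36

Value at T = 36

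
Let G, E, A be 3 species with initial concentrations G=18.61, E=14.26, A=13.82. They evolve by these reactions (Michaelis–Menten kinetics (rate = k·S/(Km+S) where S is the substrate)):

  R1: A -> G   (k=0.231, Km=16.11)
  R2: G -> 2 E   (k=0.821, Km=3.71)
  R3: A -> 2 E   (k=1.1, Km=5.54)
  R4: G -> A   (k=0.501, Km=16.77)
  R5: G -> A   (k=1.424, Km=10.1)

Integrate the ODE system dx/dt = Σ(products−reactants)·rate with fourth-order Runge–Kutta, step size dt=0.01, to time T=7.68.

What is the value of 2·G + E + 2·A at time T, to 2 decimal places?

Value at T = 79.12

Check how each reaction changes W = 2·G + E + 2·A (weight of products minus weight of reactants):
R1: A -> G: (2·1) − (2·1) = 2 − 2 = 0
R2: G -> 2 E: (1·2) − (2·1) = 2 − 2 = 0
R3: A -> 2 E: (1·2) − (2·1) = 2 − 2 = 0
R4: G -> A: (2·1) − (2·1) = 2 − 2 = 0
R5: G -> A: (2·1) − (2·1) = 2 − 2 = 0
Every reaction leaves W unchanged, so W is conserved and no simulation is needed: W(T) = W(0) = 2·18.61 + 14.26 + 2·13.82 = 79.12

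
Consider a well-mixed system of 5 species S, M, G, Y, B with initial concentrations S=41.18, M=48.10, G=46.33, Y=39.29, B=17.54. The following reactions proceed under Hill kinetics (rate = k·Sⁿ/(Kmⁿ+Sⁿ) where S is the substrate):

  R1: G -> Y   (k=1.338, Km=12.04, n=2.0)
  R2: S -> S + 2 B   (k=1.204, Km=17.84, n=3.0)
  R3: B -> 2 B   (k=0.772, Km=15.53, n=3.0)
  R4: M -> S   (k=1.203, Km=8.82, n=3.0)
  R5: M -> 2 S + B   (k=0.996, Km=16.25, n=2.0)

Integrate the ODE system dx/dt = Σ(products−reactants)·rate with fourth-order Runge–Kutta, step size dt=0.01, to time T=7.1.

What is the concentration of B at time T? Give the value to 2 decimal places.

RK4 with dt=0.01: 710 steps to T=7.1. Trajectory (selected grid times):
t=0.00: S=41.18 M=48.10 G=46.33 Y=39.29 B=17.54
t=0.79: S=43.53 M=46.45 G=45.34 Y=40.28 B=20.41
t=1.58: S=45.87 M=44.81 G=44.36 Y=41.26 B=23.34
t=2.37: S=48.20 M=43.18 G=43.37 Y=42.25 B=26.33
t=3.16: S=50.51 M=41.55 G=42.39 Y=43.23 B=29.35
t=3.94: S=52.78 M=39.95 G=41.43 Y=44.19 B=32.36
t=4.73: S=55.06 M=38.34 G=40.46 Y=45.16 B=35.42
t=5.52: S=57.33 M=36.74 G=39.49 Y=46.13 B=38.49
t=6.31: S=59.57 M=35.15 G=38.52 Y=47.10 B=41.57
t=7.10: S=61.79 M=33.57 G=37.56 Y=48.06 B=44.65
Read off B at T=7.1: 44.65

B at T = 44.65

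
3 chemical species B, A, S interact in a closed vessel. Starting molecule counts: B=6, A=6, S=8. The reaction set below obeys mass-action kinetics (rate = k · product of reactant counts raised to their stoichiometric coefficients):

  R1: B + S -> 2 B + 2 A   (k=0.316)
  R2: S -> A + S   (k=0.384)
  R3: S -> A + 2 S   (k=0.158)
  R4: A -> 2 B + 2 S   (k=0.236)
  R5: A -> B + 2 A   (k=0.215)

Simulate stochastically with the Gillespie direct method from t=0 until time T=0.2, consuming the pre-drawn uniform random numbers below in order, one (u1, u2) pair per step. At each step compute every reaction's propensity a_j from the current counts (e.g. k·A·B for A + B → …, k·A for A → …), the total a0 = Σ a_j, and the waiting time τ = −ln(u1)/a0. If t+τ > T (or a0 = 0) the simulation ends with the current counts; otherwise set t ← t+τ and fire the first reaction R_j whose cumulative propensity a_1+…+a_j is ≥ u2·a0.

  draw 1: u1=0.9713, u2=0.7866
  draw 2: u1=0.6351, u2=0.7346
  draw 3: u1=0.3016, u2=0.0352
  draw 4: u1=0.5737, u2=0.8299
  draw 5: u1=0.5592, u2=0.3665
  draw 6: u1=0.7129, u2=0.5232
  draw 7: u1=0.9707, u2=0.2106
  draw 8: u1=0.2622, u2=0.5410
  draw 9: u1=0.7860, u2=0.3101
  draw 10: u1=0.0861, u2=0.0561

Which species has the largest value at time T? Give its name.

Dominant species at T: A

t=0.000: B=6 A=6 S=8
Draw 1: a1=15.168, a2=3.072, a3=1.264, a4=1.416, a5=1.290, a0=22.210; τ=−ln(0.9713)/22.210=0.001 → t=0.001; u2·a0=0.7866·22.210=17.470; a1=15.168 < 17.470 ≤ a1+a2=18.240 → R2 fires; B=6 A=7 S=8
Draw 2: a1=15.168, a2=3.072, a3=1.264, a4=1.652, a5=1.505, a0=22.661; τ=−ln(0.6351)/22.661=0.020 → t=0.021; u2·a0=0.7346·22.661=16.647; a1=15.168 < 16.647 ≤ a1+a2=18.240 → R2 fires; B=6 A=8 S=8
Draw 3: a1=15.168, a2=3.072, a3=1.264, a4=1.888, a5=1.720, a0=23.112; τ=−ln(0.3016)/23.112=0.052 → t=0.073; u2·a0=0.0352·23.112=0.814 ≤ a1=15.168 → R1 fires; B=7 A=10 S=7
Draw 4: a1=15.484, a2=2.688, a3=1.106, a4=2.360, a5=2.150, a0=23.788; τ=−ln(0.5737)/23.788=0.023 → t=0.097; u2·a0=0.8299·23.788=19.742; a1+…+a3=19.278 < 19.742 ≤ a1+…+a4=21.638 → R4 fires; B=9 A=9 S=9
Draw 5: a1=25.596, a2=3.456, a3=1.422, a4=2.124, a5=1.935, a0=34.533; τ=−ln(0.5592)/34.533=0.017 → t=0.113; u2·a0=0.3665·34.533=12.656 ≤ a1=25.596 → R1 fires; B=10 A=11 S=8
Draw 6: a1=25.280, a2=3.072, a3=1.264, a4=2.596, a5=2.365, a0=34.577; τ=−ln(0.7129)/34.577=0.010 → t=0.123; u2·a0=0.5232·34.577=18.091 ≤ a1=25.280 → R1 fires; B=11 A=13 S=7
Draw 7: a1=24.332, a2=2.688, a3=1.106, a4=3.068, a5=2.795, a0=33.989; τ=−ln(0.9707)/33.989=0.001 → t=0.124; u2·a0=0.2106·33.989=7.158 ≤ a1=24.332 → R1 fires; B=12 A=15 S=6
Draw 8: a1=22.752, a2=2.304, a3=0.948, a4=3.540, a5=3.225, a0=32.769; τ=−ln(0.2622)/32.769=0.041 → t=0.165; u2·a0=0.5410·32.769=17.728 ≤ a1=22.752 → R1 fires; B=13 A=17 S=5
Draw 9: a1=20.540, a2=1.920, a3=0.790, a4=4.012, a5=3.655, a0=30.917; τ=−ln(0.7860)/30.917=0.008 → t=0.173; u2·a0=0.3101·30.917=9.587 ≤ a1=20.540 → R1 fires; B=14 A=19 S=4
Draw 10: a1=17.696, a2=1.536, a3=0.632, a4=4.484, a5=4.085, a0=28.433; τ=−ln(0.0861)/28.433=0.086 → t=0.259 > T=0.2: stop.
At T=0.2: B=14 A=19 S=4; the largest is A.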